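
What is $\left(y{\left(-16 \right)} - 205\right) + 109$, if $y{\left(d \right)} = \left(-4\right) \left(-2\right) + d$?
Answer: $-104$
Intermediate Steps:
$y{\left(d \right)} = 8 + d$
$\left(y{\left(-16 \right)} - 205\right) + 109 = \left(\left(8 - 16\right) - 205\right) + 109 = \left(-8 - 205\right) + 109 = -213 + 109 = -104$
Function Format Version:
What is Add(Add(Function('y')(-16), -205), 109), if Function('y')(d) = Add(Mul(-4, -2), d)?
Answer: -104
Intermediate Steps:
Function('y')(d) = Add(8, d)
Add(Add(Function('y')(-16), -205), 109) = Add(Add(Add(8, -16), -205), 109) = Add(Add(-8, -205), 109) = Add(-213, 109) = -104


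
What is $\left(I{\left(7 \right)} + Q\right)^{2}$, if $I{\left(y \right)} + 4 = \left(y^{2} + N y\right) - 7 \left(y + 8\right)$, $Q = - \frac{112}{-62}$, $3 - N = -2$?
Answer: $\frac{516961}{961} \approx 537.94$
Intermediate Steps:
$N = 5$ ($N = 3 - -2 = 3 + 2 = 5$)
$Q = \frac{56}{31}$ ($Q = \left(-112\right) \left(- \frac{1}{62}\right) = \frac{56}{31} \approx 1.8065$)
$I{\left(y \right)} = -60 + y^{2} - 2 y$ ($I{\left(y \right)} = -4 - \left(- y^{2} - 5 y + 7 \left(y + 8\right)\right) = -4 - \left(- y^{2} - 5 y + 7 \left(8 + y\right)\right) = -4 - \left(56 - y^{2} + 2 y\right) = -60 + y^{2} - 2 y$)
$\left(I{\left(7 \right)} + Q\right)^{2} = \left(\left(-60 + 7^{2} - 14\right) + \frac{56}{31}\right)^{2} = \left(\left(-60 + 49 - 14\right) + \frac{56}{31}\right)^{2} = \left(-25 + \frac{56}{31}\right)^{2} = \left(- \frac{719}{31}\right)^{2} = \frac{516961}{961}$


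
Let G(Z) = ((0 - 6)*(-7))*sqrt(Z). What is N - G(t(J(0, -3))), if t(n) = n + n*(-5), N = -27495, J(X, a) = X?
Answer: -27495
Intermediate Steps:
t(n) = -4*n (t(n) = n - 5*n = -4*n)
G(Z) = 42*sqrt(Z) (G(Z) = (-6*(-7))*sqrt(Z) = 42*sqrt(Z))
N - G(t(J(0, -3))) = -27495 - 42*sqrt(-4*0) = -27495 - 42*sqrt(0) = -27495 - 42*0 = -27495 - 1*0 = -27495 + 0 = -27495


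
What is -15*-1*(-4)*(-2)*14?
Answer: 1680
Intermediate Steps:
-15*-1*(-4)*(-2)*14 = -15*4*(-2)*14 = -(-120)*14 = -15*(-112) = 1680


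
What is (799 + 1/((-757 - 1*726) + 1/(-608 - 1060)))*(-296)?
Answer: -585026443352/2473645 ≈ -2.3650e+5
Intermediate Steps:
(799 + 1/((-757 - 1*726) + 1/(-608 - 1060)))*(-296) = (799 + 1/((-757 - 726) + 1/(-1668)))*(-296) = (799 + 1/(-1483 - 1/1668))*(-296) = (799 + 1/(-2473645/1668))*(-296) = (799 - 1668/2473645)*(-296) = (1976440687/2473645)*(-296) = -585026443352/2473645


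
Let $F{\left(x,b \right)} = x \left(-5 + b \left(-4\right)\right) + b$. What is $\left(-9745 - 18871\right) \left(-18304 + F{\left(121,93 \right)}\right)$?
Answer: $1826502048$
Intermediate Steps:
$F{\left(x,b \right)} = b + x \left(-5 - 4 b\right)$ ($F{\left(x,b \right)} = x \left(-5 - 4 b\right) + b = b + x \left(-5 - 4 b\right)$)
$\left(-9745 - 18871\right) \left(-18304 + F{\left(121,93 \right)}\right) = \left(-9745 - 18871\right) \left(-18304 - \left(512 + 45012\right)\right) = - 28616 \left(-18304 - 45524\right) = \left(-28616\right) \left(-63828\right) = 1826502048$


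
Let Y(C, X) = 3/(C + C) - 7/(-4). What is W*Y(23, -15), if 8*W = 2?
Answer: 167/368 ≈ 0.45380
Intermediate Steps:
W = ¼ (W = (⅛)*2 = ¼ ≈ 0.25000)
Y(C, X) = 7/4 + 3/(2*C) (Y(C, X) = 3/((2*C)) - 7*(-¼) = 3*(1/(2*C)) + 7/4 = 3/(2*C) + 7/4 = 7/4 + 3/(2*C))
W*Y(23, -15) = ((¼)*(6 + 7*23)/23)/4 = ((¼)*(1/23)*(6 + 161))/4 = ((¼)*(1/23)*167)/4 = (¼)*(167/92) = 167/368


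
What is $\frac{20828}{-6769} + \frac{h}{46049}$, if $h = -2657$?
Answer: $- \frac{977093805}{311705681} \approx -3.1347$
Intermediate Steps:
$\frac{20828}{-6769} + \frac{h}{46049} = \frac{20828}{-6769} - \frac{2657}{46049} = 20828 \left(- \frac{1}{6769}\right) - \frac{2657}{46049} = - \frac{20828}{6769} - \frac{2657}{46049} = - \frac{977093805}{311705681}$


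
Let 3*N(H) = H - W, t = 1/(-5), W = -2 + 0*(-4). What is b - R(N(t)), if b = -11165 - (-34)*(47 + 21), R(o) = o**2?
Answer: -221334/25 ≈ -8853.4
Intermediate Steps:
W = -2 (W = -2 + 0 = -2)
t = -1/5 ≈ -0.20000
N(H) = 2/3 + H/3 (N(H) = (H - 1*(-2))/3 = (H + 2)/3 = (2 + H)/3 = 2/3 + H/3)
b = -8853 (b = -11165 - (-34)*68 = -11165 - 1*(-2312) = -11165 + 2312 = -8853)
b - R(N(t)) = -8853 - (2/3 + (1/3)*(-1/5))**2 = -8853 - (2/3 - 1/15)**2 = -8853 - (3/5)**2 = -8853 - 1*9/25 = -8853 - 9/25 = -221334/25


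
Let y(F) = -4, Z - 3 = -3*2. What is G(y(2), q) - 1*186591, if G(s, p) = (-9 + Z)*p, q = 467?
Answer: -192195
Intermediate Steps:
Z = -3 (Z = 3 - 3*2 = 3 - 6 = -3)
G(s, p) = -12*p (G(s, p) = (-9 - 3)*p = -12*p)
G(y(2), q) - 1*186591 = -12*467 - 1*186591 = -5604 - 186591 = -192195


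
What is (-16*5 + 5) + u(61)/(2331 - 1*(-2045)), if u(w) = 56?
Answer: -41018/547 ≈ -74.987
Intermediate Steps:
(-16*5 + 5) + u(61)/(2331 - 1*(-2045)) = (-16*5 + 5) + 56/(2331 - 1*(-2045)) = (-80 + 5) + 56/(2331 + 2045) = -75 + 56/4376 = -75 + 56*(1/4376) = -75 + 7/547 = -41018/547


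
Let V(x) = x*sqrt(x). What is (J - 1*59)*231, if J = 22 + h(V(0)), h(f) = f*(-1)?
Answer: -8547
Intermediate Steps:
V(x) = x**(3/2)
h(f) = -f
J = 22 (J = 22 - 0**(3/2) = 22 - 1*0 = 22 + 0 = 22)
(J - 1*59)*231 = (22 - 1*59)*231 = (22 - 59)*231 = -37*231 = -8547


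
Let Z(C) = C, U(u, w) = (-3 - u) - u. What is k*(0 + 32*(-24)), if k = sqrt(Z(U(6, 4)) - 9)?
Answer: -1536*I*sqrt(6) ≈ -3762.4*I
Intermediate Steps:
U(u, w) = -3 - 2*u
k = 2*I*sqrt(6) (k = sqrt((-3 - 2*6) - 9) = sqrt((-3 - 12) - 9) = sqrt(-15 - 9) = sqrt(-24) = 2*I*sqrt(6) ≈ 4.899*I)
k*(0 + 32*(-24)) = (2*I*sqrt(6))*(0 + 32*(-24)) = (2*I*sqrt(6))*(0 - 768) = (2*I*sqrt(6))*(-768) = -1536*I*sqrt(6)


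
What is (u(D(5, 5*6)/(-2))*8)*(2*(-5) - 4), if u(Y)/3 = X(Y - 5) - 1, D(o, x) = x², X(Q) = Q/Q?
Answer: 0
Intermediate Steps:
X(Q) = 1
u(Y) = 0 (u(Y) = 3*(1 - 1) = 3*0 = 0)
(u(D(5, 5*6)/(-2))*8)*(2*(-5) - 4) = (0*8)*(2*(-5) - 4) = 0*(-10 - 4) = 0*(-14) = 0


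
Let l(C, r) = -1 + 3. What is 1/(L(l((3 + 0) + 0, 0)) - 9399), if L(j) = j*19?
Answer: -1/9361 ≈ -0.00010683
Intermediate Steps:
l(C, r) = 2
L(j) = 19*j
1/(L(l((3 + 0) + 0, 0)) - 9399) = 1/(19*2 - 9399) = 1/(38 - 9399) = 1/(-9361) = -1/9361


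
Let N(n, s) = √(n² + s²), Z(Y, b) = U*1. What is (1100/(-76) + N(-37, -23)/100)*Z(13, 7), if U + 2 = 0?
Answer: 550/19 - √1898/50 ≈ 28.076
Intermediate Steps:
U = -2 (U = -2 + 0 = -2)
Z(Y, b) = -2 (Z(Y, b) = -2*1 = -2)
(1100/(-76) + N(-37, -23)/100)*Z(13, 7) = (1100/(-76) + √((-37)² + (-23)²)/100)*(-2) = (1100*(-1/76) + √(1369 + 529)*(1/100))*(-2) = (-275/19 + √1898*(1/100))*(-2) = (-275/19 + √1898/100)*(-2) = 550/19 - √1898/50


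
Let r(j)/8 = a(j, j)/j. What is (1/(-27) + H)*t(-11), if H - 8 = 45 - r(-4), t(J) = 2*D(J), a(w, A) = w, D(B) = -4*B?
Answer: 106832/27 ≈ 3956.7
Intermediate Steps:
r(j) = 8 (r(j) = 8*(j/j) = 8*1 = 8)
t(J) = -8*J (t(J) = 2*(-4*J) = -8*J)
H = 45 (H = 8 + (45 - 1*8) = 8 + (45 - 8) = 8 + 37 = 45)
(1/(-27) + H)*t(-11) = (1/(-27) + 45)*(-8*(-11)) = (-1/27 + 45)*88 = (1214/27)*88 = 106832/27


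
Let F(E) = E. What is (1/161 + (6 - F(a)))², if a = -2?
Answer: 1661521/25921 ≈ 64.099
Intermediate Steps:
(1/161 + (6 - F(a)))² = (1/161 + (6 - 1*(-2)))² = (1/161 + (6 + 2))² = (1/161 + 8)² = (1289/161)² = 1661521/25921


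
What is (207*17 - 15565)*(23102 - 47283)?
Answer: 291284326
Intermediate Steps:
(207*17 - 15565)*(23102 - 47283) = (3519 - 15565)*(-24181) = -12046*(-24181) = 291284326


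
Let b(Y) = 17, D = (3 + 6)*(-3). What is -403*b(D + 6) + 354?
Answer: -6497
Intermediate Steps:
D = -27 (D = 9*(-3) = -27)
-403*b(D + 6) + 354 = -403*17 + 354 = -6851 + 354 = -6497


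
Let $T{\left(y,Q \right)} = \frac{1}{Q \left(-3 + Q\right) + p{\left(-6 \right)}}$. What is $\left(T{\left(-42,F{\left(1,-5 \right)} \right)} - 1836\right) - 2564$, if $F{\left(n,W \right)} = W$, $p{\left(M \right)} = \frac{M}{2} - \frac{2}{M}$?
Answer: $- \frac{492797}{112} \approx -4400.0$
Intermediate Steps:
$p{\left(M \right)} = \frac{M}{2} - \frac{2}{M}$ ($p{\left(M \right)} = M \frac{1}{2} - \frac{2}{M} = \frac{M}{2} - \frac{2}{M}$)
$T{\left(y,Q \right)} = \frac{1}{- \frac{8}{3} + Q \left(-3 + Q\right)}$ ($T{\left(y,Q \right)} = \frac{1}{Q \left(-3 + Q\right) + \left(\frac{1}{2} \left(-6\right) - \frac{2}{-6}\right)} = \frac{1}{Q \left(-3 + Q\right) - \frac{8}{3}} = \frac{1}{- \frac{8}{3} + Q \left(-3 + Q\right)}$)
$\left(T{\left(-42,F{\left(1,-5 \right)} \right)} - 1836\right) - 2564 = \left(\frac{3}{-8 - -45 + 3 \left(-5\right)^{2}} - 1836\right) - 2564 = \left(\frac{3}{-8 + 45 + 3 \cdot 25} - 1836\right) - 2564 = \left(\frac{3}{-8 + 45 + 75} - 1836\right) - 2564 = \left(\frac{3}{112} - 1836\right) - 2564 = - \frac{205629}{112} - 2564 = - \frac{492797}{112}$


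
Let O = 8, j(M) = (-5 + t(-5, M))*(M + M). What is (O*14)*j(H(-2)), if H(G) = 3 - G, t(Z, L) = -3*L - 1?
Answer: -23520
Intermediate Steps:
t(Z, L) = -1 - 3*L
j(M) = 2*M*(-6 - 3*M) (j(M) = (-5 + (-1 - 3*M))*(M + M) = (-6 - 3*M)*(2*M) = 2*M*(-6 - 3*M))
(O*14)*j(H(-2)) = (8*14)*(-6*(3 - 1*(-2))*(2 + (3 - 1*(-2)))) = 112*(-6*(3 + 2)*(2 + (3 + 2))) = 112*(-6*5*(2 + 5)) = 112*(-6*5*7) = 112*(-210) = -23520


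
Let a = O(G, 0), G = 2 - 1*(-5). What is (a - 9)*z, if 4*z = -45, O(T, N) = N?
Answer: 405/4 ≈ 101.25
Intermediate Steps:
G = 7 (G = 2 + 5 = 7)
z = -45/4 (z = (¼)*(-45) = -45/4 ≈ -11.250)
a = 0
(a - 9)*z = (0 - 9)*(-45/4) = -9*(-45/4) = 405/4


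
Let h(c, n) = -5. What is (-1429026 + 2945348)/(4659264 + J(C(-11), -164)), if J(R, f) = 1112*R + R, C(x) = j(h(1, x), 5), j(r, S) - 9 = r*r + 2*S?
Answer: 758161/2354118 ≈ 0.32206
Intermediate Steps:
j(r, S) = 9 + r² + 2*S (j(r, S) = 9 + (r*r + 2*S) = 9 + (r² + 2*S) = 9 + r² + 2*S)
C(x) = 44 (C(x) = 9 + (-5)² + 2*5 = 9 + 25 + 10 = 44)
J(R, f) = 1113*R
(-1429026 + 2945348)/(4659264 + J(C(-11), -164)) = (-1429026 + 2945348)/(4659264 + 1113*44) = 1516322/(4659264 + 48972) = 1516322/4708236 = 1516322*(1/4708236) = 758161/2354118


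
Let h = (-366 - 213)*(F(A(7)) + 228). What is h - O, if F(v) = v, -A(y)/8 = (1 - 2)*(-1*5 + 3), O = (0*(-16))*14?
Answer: -122748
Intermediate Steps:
O = 0 (O = 0*14 = 0)
A(y) = -16 (A(y) = -8*(1 - 2)*(-1*5 + 3) = -(-8)*(-5 + 3) = -(-8)*(-2) = -8*2 = -16)
h = -122748 (h = (-366 - 213)*(-16 + 228) = -579*212 = -122748)
h - O = -122748 - 1*0 = -122748 + 0 = -122748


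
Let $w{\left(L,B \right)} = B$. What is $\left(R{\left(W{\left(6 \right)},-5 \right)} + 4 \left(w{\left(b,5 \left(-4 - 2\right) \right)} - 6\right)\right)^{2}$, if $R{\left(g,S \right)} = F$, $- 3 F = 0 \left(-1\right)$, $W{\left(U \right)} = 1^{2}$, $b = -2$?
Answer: $20736$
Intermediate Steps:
$W{\left(U \right)} = 1$
$F = 0$ ($F = - \frac{0 \left(-1\right)}{3} = \left(- \frac{1}{3}\right) 0 = 0$)
$R{\left(g,S \right)} = 0$
$\left(R{\left(W{\left(6 \right)},-5 \right)} + 4 \left(w{\left(b,5 \left(-4 - 2\right) \right)} - 6\right)\right)^{2} = \left(0 + 4 \left(5 \left(-4 - 2\right) - 6\right)\right)^{2} = \left(0 + 4 \left(5 \left(-6\right) - 6\right)\right)^{2} = \left(0 + 4 \left(-30 - 6\right)\right)^{2} = \left(0 + 4 \left(-36\right)\right)^{2} = \left(0 - 144\right)^{2} = \left(-144\right)^{2} = 20736$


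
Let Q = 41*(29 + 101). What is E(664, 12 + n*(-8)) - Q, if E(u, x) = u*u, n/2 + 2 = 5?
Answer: 435566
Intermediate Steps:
n = 6 (n = -4 + 2*5 = -4 + 10 = 6)
E(u, x) = u²
Q = 5330 (Q = 41*130 = 5330)
E(664, 12 + n*(-8)) - Q = 664² - 1*5330 = 440896 - 5330 = 435566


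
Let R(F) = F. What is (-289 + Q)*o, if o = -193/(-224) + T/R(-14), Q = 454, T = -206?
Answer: 575685/224 ≈ 2570.0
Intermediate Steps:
o = 3489/224 (o = -193/(-224) - 206/(-14) = -193*(-1/224) - 206*(-1/14) = 193/224 + 103/7 = 3489/224 ≈ 15.576)
(-289 + Q)*o = (-289 + 454)*(3489/224) = 165*(3489/224) = 575685/224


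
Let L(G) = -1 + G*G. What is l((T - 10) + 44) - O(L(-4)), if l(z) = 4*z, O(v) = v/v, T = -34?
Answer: -1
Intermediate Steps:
L(G) = -1 + G**2
O(v) = 1
l((T - 10) + 44) - O(L(-4)) = 4*((-34 - 10) + 44) - 1*1 = 4*(-44 + 44) - 1 = 4*0 - 1 = 0 - 1 = -1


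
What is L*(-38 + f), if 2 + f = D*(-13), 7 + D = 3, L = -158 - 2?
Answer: -1920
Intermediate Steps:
L = -160
D = -4 (D = -7 + 3 = -4)
f = 50 (f = -2 - 4*(-13) = -2 + 52 = 50)
L*(-38 + f) = -160*(-38 + 50) = -160*12 = -1920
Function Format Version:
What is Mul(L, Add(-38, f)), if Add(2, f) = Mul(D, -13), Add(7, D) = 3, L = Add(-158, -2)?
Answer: -1920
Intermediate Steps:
L = -160
D = -4 (D = Add(-7, 3) = -4)
f = 50 (f = Add(-2, Mul(-4, -13)) = Add(-2, 52) = 50)
Mul(L, Add(-38, f)) = Mul(-160, Add(-38, 50)) = Mul(-160, 12) = -1920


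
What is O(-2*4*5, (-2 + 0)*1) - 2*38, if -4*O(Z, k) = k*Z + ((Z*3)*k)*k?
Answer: 24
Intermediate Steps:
O(Z, k) = -3*Z*k**2/4 - Z*k/4 (O(Z, k) = -(k*Z + ((Z*3)*k)*k)/4 = -(Z*k + ((3*Z)*k)*k)/4 = -(Z*k + (3*Z*k)*k)/4 = -(Z*k + 3*Z*k**2)/4 = -3*Z*k**2/4 - Z*k/4)
O(-2*4*5, (-2 + 0)*1) - 2*38 = --2*4*5*(-2 + 0)*1*(1 + 3*((-2 + 0)*1))/4 - 2*38 = -(-8*5)*(-2*1)*(1 + 3*(-2*1))/4 - 76 = -1/4*(-40)*(-2)*(1 + 3*(-2)) - 76 = -1/4*(-40)*(-2)*(1 - 6) - 76 = -1/4*(-40)*(-2)*(-5) - 76 = 100 - 76 = 24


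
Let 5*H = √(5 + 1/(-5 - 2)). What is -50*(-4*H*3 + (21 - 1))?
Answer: -1000 + 120*√238/7 ≈ -735.53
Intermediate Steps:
H = √238/35 (H = √(5 + 1/(-5 - 2))/5 = √(5 + 1/(-7))/5 = √(5 - ⅐)/5 = √(34/7)/5 = (√238/7)/5 = √238/35 ≈ 0.44078)
-50*(-4*H*3 + (21 - 1)) = -50*(-4*√238/35*3 + (21 - 1)) = -50*(-4*√238/35*3 + 20) = -50*(-12*√238/35 + 20) = -50*(20 - 12*√238/35) = -1000 + 120*√238/7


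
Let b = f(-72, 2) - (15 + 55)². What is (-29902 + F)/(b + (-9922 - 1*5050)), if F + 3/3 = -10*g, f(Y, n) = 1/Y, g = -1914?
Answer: 774936/1430785 ≈ 0.54162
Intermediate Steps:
F = 19139 (F = -1 - 10*(-1914) = -1 + 19140 = 19139)
b = -352801/72 (b = 1/(-72) - (15 + 55)² = -1/72 - 1*70² = -1/72 - 1*4900 = -1/72 - 4900 = -352801/72 ≈ -4900.0)
(-29902 + F)/(b + (-9922 - 1*5050)) = (-29902 + 19139)/(-352801/72 + (-9922 - 1*5050)) = -10763/(-352801/72 + (-9922 - 5050)) = -10763/(-352801/72 - 14972) = -10763/(-1430785/72) = -10763*(-72/1430785) = 774936/1430785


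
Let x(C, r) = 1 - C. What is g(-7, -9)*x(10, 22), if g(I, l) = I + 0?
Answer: 63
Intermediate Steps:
g(I, l) = I
g(-7, -9)*x(10, 22) = -7*(1 - 1*10) = -7*(1 - 10) = -7*(-9) = 63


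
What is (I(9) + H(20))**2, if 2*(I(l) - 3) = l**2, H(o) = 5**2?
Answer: 18769/4 ≈ 4692.3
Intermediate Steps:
H(o) = 25
I(l) = 3 + l**2/2
(I(9) + H(20))**2 = ((3 + (1/2)*9**2) + 25)**2 = ((3 + (1/2)*81) + 25)**2 = ((3 + 81/2) + 25)**2 = (87/2 + 25)**2 = (137/2)**2 = 18769/4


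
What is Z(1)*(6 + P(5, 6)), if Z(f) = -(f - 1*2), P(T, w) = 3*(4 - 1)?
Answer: 15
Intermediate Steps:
P(T, w) = 9 (P(T, w) = 3*3 = 9)
Z(f) = 2 - f (Z(f) = -(f - 2) = -(-2 + f) = 2 - f)
Z(1)*(6 + P(5, 6)) = (2 - 1*1)*(6 + 9) = (2 - 1)*15 = 1*15 = 15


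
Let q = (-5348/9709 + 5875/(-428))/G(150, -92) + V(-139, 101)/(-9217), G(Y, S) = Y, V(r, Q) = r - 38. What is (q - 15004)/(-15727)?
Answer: 12314317061533289/12907643542458600 ≈ 0.95403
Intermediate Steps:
V(r, Q) = -38 + r
q = -62358726089/820731451800 (q = (-5348/9709 + 5875/(-428))/150 + (-38 - 139)/(-9217) = (-5348*1/9709 + 5875*(-1/428))*(1/150) - 177*(-1/9217) = (-764/1387 - 5875/428)*(1/150) + 177/9217 = -8475617/593636*1/150 + 177/9217 = -8475617/89045400 + 177/9217 = -62358726089/820731451800 ≈ -0.075979)
(q - 15004)/(-15727) = (-62358726089/820731451800 - 15004)/(-15727) = -12314317061533289/820731451800*(-1/15727) = 12314317061533289/12907643542458600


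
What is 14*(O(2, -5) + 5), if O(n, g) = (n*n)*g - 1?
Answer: -224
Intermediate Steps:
O(n, g) = -1 + g*n**2 (O(n, g) = n**2*g - 1 = g*n**2 - 1 = -1 + g*n**2)
14*(O(2, -5) + 5) = 14*((-1 - 5*2**2) + 5) = 14*((-1 - 5*4) + 5) = 14*((-1 - 20) + 5) = 14*(-21 + 5) = 14*(-16) = -224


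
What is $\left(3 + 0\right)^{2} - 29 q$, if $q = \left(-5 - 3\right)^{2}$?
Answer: $-1847$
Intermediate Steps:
$q = 64$ ($q = \left(-8\right)^{2} = 64$)
$\left(3 + 0\right)^{2} - 29 q = \left(3 + 0\right)^{2} - 1856 = 3^{2} - 1856 = 9 - 1856 = -1847$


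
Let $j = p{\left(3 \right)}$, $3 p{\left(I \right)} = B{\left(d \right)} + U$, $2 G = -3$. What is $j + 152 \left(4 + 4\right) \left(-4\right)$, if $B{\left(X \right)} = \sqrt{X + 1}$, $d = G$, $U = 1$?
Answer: $- \frac{14591}{3} + \frac{i \sqrt{2}}{6} \approx -4863.7 + 0.2357 i$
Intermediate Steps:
$G = - \frac{3}{2}$ ($G = \frac{1}{2} \left(-3\right) = - \frac{3}{2} \approx -1.5$)
$d = - \frac{3}{2} \approx -1.5$
$B{\left(X \right)} = \sqrt{1 + X}$
$p{\left(I \right)} = \frac{1}{3} + \frac{i \sqrt{2}}{6}$ ($p{\left(I \right)} = \frac{\sqrt{1 - \frac{3}{2}} + 1}{3} = \frac{\sqrt{- \frac{1}{2}} + 1}{3} = \frac{\frac{i \sqrt{2}}{2} + 1}{3} = \frac{1 + \frac{i \sqrt{2}}{2}}{3} = \frac{1}{3} + \frac{i \sqrt{2}}{6}$)
$j = \frac{1}{3} + \frac{i \sqrt{2}}{6} \approx 0.33333 + 0.2357 i$
$j + 152 \left(4 + 4\right) \left(-4\right) = \left(\frac{1}{3} + \frac{i \sqrt{2}}{6}\right) + 152 \left(4 + 4\right) \left(-4\right) = \left(\frac{1}{3} + \frac{i \sqrt{2}}{6}\right) + 152 \cdot 8 \left(-4\right) = \left(\frac{1}{3} + \frac{i \sqrt{2}}{6}\right) + 152 \left(-32\right) = \left(\frac{1}{3} + \frac{i \sqrt{2}}{6}\right) - 4864 = - \frac{14591}{3} + \frac{i \sqrt{2}}{6}$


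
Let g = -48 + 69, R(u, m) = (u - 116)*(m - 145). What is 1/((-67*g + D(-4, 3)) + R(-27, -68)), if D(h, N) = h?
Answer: 1/29048 ≈ 3.4426e-5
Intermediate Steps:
R(u, m) = (-145 + m)*(-116 + u) (R(u, m) = (-116 + u)*(-145 + m) = (-145 + m)*(-116 + u))
g = 21
1/((-67*g + D(-4, 3)) + R(-27, -68)) = 1/((-67*21 - 4) + (16820 - 145*(-27) - 116*(-68) - 68*(-27))) = 1/((-1407 - 4) + (16820 + 3915 + 7888 + 1836)) = 1/(-1411 + 30459) = 1/29048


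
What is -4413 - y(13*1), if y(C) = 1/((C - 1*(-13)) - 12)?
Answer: -61783/14 ≈ -4413.1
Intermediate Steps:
y(C) = 1/(1 + C) (y(C) = 1/((C + 13) - 12) = 1/((13 + C) - 12) = 1/(1 + C))
-4413 - y(13*1) = -4413 - 1/(1 + 13*1) = -4413 - 1/(1 + 13) = -4413 - 1/14 = -61783/14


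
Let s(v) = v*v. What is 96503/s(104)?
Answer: 96503/10816 ≈ 8.9222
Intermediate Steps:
s(v) = v²
96503/s(104) = 96503/(104²) = 96503/10816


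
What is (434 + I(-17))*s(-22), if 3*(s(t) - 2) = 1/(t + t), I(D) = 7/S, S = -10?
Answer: 1139579/1320 ≈ 863.32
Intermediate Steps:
I(D) = -7/10 (I(D) = 7/(-10) = 7*(-⅒) = -7/10)
s(t) = 2 + 1/(6*t) (s(t) = 2 + 1/(3*(t + t)) = 2 + 1/(3*((2*t))) = 2 + (1/(2*t))/3 = 2 + 1/(6*t))
(434 + I(-17))*s(-22) = (434 - 7/10)*(2 + (⅙)/(-22)) = 4333*(2 + (⅙)*(-1/22))/10 = 4333*(2 - 1/132)/10 = (4333/10)*(263/132) = 1139579/1320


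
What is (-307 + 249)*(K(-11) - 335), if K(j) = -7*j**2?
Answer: 68556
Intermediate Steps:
(-307 + 249)*(K(-11) - 335) = (-307 + 249)*(-7*(-11)**2 - 335) = -58*(-7*121 - 335) = -58*(-847 - 335) = -58*(-1182) = 68556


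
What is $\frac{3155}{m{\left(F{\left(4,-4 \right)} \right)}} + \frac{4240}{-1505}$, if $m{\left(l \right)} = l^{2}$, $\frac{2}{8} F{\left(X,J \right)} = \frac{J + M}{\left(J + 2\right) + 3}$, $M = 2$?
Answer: $\frac{895383}{19264} \approx 46.48$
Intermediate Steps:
$F{\left(X,J \right)} = \frac{4 \left(2 + J\right)}{5 + J}$ ($F{\left(X,J \right)} = 4 \frac{J + 2}{\left(J + 2\right) + 3} = 4 \frac{2 + J}{\left(2 + J\right) + 3} = 4 \frac{2 + J}{5 + J} = \frac{4 \left(2 + J\right)}{5 + J}$)
$\frac{3155}{m{\left(F{\left(4,-4 \right)} \right)}} + \frac{4240}{-1505} = \frac{3155}{\left(\frac{4 \left(2 - 4\right)}{5 - 4}\right)^{2}} + \frac{4240}{-1505} = \frac{3155}{\left(4 \cdot 1^{-1} \left(-2\right)\right)^{2}} + 4240 \left(- \frac{1}{1505}\right) = \frac{3155}{\left(4 \cdot 1 \left(-2\right)\right)^{2}} - \frac{848}{301} = \frac{3155}{\left(-8\right)^{2}} - \frac{848}{301} = \frac{3155}{64} - \frac{848}{301} = \frac{895383}{19264}$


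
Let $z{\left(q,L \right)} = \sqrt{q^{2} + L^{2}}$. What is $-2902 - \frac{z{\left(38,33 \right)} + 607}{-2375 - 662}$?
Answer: $- \frac{8812767}{3037} + \frac{\sqrt{2533}}{3037} \approx -2901.8$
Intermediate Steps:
$z{\left(q,L \right)} = \sqrt{L^{2} + q^{2}}$
$-2902 - \frac{z{\left(38,33 \right)} + 607}{-2375 - 662} = -2902 - \frac{\sqrt{33^{2} + 38^{2}} + 607}{-2375 - 662} = -2902 - \frac{\sqrt{1089 + 1444} + 607}{-2375 - 662} = -2902 - \frac{\sqrt{2533} + 607}{-3037} = -2902 - \left(607 + \sqrt{2533}\right) \left(- \frac{1}{3037}\right) = -2902 - \left(- \frac{607}{3037} - \frac{\sqrt{2533}}{3037}\right) = -2902 + \left(\frac{607}{3037} + \frac{\sqrt{2533}}{3037}\right) = - \frac{8812767}{3037} + \frac{\sqrt{2533}}{3037}$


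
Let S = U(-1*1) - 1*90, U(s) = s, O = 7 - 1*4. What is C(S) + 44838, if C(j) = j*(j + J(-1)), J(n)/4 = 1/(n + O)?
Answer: 52937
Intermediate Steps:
O = 3 (O = 7 - 4 = 3)
J(n) = 4/(3 + n) (J(n) = 4/(n + 3) = 4/(3 + n))
S = -91 (S = -1*1 - 1*90 = -1 - 90 = -91)
C(j) = j*(2 + j) (C(j) = j*(j + 4/(3 - 1)) = j*(j + 4/2) = j*(j + 4*(½)) = j*(j + 2) = j*(2 + j))
C(S) + 44838 = -91*(2 - 91) + 44838 = -91*(-89) + 44838 = 8099 + 44838 = 52937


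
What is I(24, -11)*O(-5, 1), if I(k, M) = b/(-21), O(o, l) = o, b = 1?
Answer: 5/21 ≈ 0.23810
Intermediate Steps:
I(k, M) = -1/21 (I(k, M) = 1/(-21) = 1*(-1/21) = -1/21)
I(24, -11)*O(-5, 1) = -1/21*(-5) = 5/21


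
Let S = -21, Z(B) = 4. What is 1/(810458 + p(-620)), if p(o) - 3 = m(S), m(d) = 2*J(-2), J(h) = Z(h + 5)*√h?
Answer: 810461/656847032649 - 8*I*√2/656847032649 ≈ 1.2339e-6 - 1.7224e-11*I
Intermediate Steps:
J(h) = 4*√h
m(d) = 8*I*√2 (m(d) = 2*(4*√(-2)) = 2*(4*(I*√2)) = 2*(4*I*√2) = 8*I*√2)
p(o) = 3 + 8*I*√2
1/(810458 + p(-620)) = 1/(810458 + (3 + 8*I*√2)) = 1/(810461 + 8*I*√2)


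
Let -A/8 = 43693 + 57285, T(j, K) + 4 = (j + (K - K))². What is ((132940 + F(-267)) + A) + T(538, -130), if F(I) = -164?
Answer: -385608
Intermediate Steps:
T(j, K) = -4 + j² (T(j, K) = -4 + (j + (K - K))² = -4 + (j + 0)² = -4 + j²)
A = -807824 (A = -8*(43693 + 57285) = -8*100978 = -807824)
((132940 + F(-267)) + A) + T(538, -130) = ((132940 - 164) - 807824) + (-4 + 538²) = (132776 - 807824) + (-4 + 289444) = -675048 + 289440 = -385608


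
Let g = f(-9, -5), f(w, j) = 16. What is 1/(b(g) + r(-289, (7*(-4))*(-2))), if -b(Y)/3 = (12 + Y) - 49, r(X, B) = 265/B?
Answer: 56/3793 ≈ 0.014764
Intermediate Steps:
g = 16
b(Y) = 111 - 3*Y (b(Y) = -3*((12 + Y) - 49) = -3*(-37 + Y) = 111 - 3*Y)
1/(b(g) + r(-289, (7*(-4))*(-2))) = 1/((111 - 3*16) + 265/(((7*(-4))*(-2)))) = 1/((111 - 48) + 265/((-28*(-2)))) = 1/(63 + 265/56) = 1/(3793/56) = 56/3793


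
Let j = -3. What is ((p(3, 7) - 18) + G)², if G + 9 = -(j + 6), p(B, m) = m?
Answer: 529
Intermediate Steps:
G = -12 (G = -9 - (-3 + 6) = -9 - 1*3 = -9 - 3 = -12)
((p(3, 7) - 18) + G)² = ((7 - 18) - 12)² = (-11 - 12)² = (-23)² = 529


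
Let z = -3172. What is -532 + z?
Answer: -3704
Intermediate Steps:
-532 + z = -532 - 3172 = -3704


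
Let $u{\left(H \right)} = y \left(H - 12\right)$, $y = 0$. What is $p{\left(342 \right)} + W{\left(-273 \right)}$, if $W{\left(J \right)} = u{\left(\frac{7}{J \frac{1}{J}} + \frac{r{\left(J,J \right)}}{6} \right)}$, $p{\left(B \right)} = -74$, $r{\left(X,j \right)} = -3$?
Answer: $-74$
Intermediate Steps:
$u{\left(H \right)} = 0$ ($u{\left(H \right)} = 0 \left(H - 12\right) = 0 \left(-12 + H\right) = 0$)
$W{\left(J \right)} = 0$
$p{\left(342 \right)} + W{\left(-273 \right)} = -74 + 0 = -74$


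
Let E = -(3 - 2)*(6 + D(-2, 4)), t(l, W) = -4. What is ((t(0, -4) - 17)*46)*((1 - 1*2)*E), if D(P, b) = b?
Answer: -9660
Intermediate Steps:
E = -10 (E = -(3 - 2)*(6 + 4) = -10 ≈ -10.000)
((t(0, -4) - 17)*46)*((1 - 1*2)*E) = ((-4 - 17)*46)*((1 - 1*2)*(-10)) = (-21*46)*((1 - 2)*(-10)) = -(-966)*(-10) = -966*10 = -9660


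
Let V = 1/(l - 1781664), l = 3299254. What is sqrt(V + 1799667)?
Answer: sqrt(4144776009138620290)/1517590 ≈ 1341.5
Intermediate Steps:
V = 1/1517590 (V = 1/(3299254 - 1781664) = 1/1517590 ≈ 6.5894e-7)
sqrt(V + 1799667) = sqrt(1/1517590 + 1799667) = sqrt(2731156642531/1517590) = sqrt(4144776009138620290)/1517590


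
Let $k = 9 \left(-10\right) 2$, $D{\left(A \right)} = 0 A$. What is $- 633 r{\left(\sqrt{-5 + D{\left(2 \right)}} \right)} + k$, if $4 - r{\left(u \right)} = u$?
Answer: $-2712 + 633 i \sqrt{5} \approx -2712.0 + 1415.4 i$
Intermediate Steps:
$D{\left(A \right)} = 0$
$r{\left(u \right)} = 4 - u$
$k = -180$ ($k = \left(-90\right) 2 = -180$)
$- 633 r{\left(\sqrt{-5 + D{\left(2 \right)}} \right)} + k = - 633 \left(4 - \sqrt{-5 + 0}\right) - 180 = - 633 \left(4 - \sqrt{-5}\right) - 180 = - 633 \left(4 - i \sqrt{5}\right) - 180 = \left(-2532 + 633 i \sqrt{5}\right) - 180 = -2712 + 633 i \sqrt{5}$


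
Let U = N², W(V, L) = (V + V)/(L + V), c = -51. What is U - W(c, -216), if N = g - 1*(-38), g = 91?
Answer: 1481015/89 ≈ 16641.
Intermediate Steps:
N = 129 (N = 91 - 1*(-38) = 91 + 38 = 129)
W(V, L) = 2*V/(L + V) (W(V, L) = (2*V)/(L + V) = 2*V/(L + V))
U = 16641 (U = 129² = 16641)
U - W(c, -216) = 16641 - 2*(-51)/(-216 - 51) = 16641 - 2*(-51)/(-267) = 16641 - 2*(-51)*(-1)/267 = 16641 - 1*34/89 = 16641 - 34/89 = 1481015/89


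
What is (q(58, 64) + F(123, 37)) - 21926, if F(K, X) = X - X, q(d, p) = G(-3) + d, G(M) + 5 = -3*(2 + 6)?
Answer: -21897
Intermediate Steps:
G(M) = -29 (G(M) = -5 - 3*(2 + 6) = -5 - 3*8 = -5 - 24 = -29)
q(d, p) = -29 + d
F(K, X) = 0
(q(58, 64) + F(123, 37)) - 21926 = ((-29 + 58) + 0) - 21926 = (29 + 0) - 21926 = 29 - 21926 = -21897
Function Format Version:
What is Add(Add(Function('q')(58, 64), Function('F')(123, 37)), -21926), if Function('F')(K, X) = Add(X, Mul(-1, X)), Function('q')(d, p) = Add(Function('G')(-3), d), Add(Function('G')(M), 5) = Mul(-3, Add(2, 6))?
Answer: -21897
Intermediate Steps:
Function('G')(M) = -29 (Function('G')(M) = Add(-5, Mul(-3, Add(2, 6))) = Add(-5, Mul(-3, 8)) = Add(-5, -24) = -29)
Function('q')(d, p) = Add(-29, d)
Function('F')(K, X) = 0
Add(Add(Function('q')(58, 64), Function('F')(123, 37)), -21926) = Add(Add(Add(-29, 58), 0), -21926) = Add(Add(29, 0), -21926) = Add(29, -21926) = -21897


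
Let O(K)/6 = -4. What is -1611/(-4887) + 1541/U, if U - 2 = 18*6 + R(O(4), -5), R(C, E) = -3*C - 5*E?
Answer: 12664/1629 ≈ 7.7741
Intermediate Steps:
O(K) = -24 (O(K) = 6*(-4) = -24)
R(C, E) = -5*E - 3*C
U = 207 (U = 2 + (18*6 + (-5*(-5) - 3*(-24))) = 2 + (108 + (25 + 72)) = 2 + (108 + 97) = 2 + 205 = 207)
-1611/(-4887) + 1541/U = -1611/(-4887) + 1541/207 = -1611*(-1/4887) + 1541*(1/207) = 179/543 + 67/9 = 12664/1629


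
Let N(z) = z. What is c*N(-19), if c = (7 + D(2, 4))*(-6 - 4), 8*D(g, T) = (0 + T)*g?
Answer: 1520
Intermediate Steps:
D(g, T) = T*g/8 (D(g, T) = ((0 + T)*g)/8 = (T*g)/8 = T*g/8)
c = -80 (c = (7 + (⅛)*4*2)*(-6 - 4) = (7 + 1)*(-10) = 8*(-10) = -80)
c*N(-19) = -80*(-19) = 1520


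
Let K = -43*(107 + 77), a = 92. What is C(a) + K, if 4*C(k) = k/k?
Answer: -31647/4 ≈ -7911.8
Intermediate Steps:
C(k) = ¼ (C(k) = (k/k)/4 = (¼)*1 = ¼)
K = -7912 (K = -43*184 = -7912)
C(a) + K = ¼ - 7912 = -31647/4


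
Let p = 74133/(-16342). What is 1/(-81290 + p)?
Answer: -16342/1328515313 ≈ -1.2301e-5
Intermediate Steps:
p = -74133/16342 (p = 74133*(-1/16342) = -74133/16342 ≈ -4.5363)
1/(-81290 + p) = 1/(-81290 - 74133/16342) = 1/(-1328515313/16342) = -16342/1328515313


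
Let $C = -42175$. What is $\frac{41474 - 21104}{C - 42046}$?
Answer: $- \frac{20370}{84221} \approx -0.24186$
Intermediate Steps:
$\frac{41474 - 21104}{C - 42046} = \frac{41474 - 21104}{-42175 - 42046} = \frac{20370}{-84221} = 20370 \left(- \frac{1}{84221}\right) = - \frac{20370}{84221}$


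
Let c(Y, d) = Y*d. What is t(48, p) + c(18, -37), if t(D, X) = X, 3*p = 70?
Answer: -1928/3 ≈ -642.67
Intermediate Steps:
p = 70/3 (p = (⅓)*70 = 70/3 ≈ 23.333)
t(48, p) + c(18, -37) = 70/3 + 18*(-37) = 70/3 - 666 = -1928/3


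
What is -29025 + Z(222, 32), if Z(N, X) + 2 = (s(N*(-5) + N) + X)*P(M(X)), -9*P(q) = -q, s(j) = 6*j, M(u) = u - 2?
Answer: -140041/3 ≈ -46680.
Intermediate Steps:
M(u) = -2 + u
P(q) = q/9 (P(q) = -(-1)*q/9 = q/9)
Z(N, X) = -2 + (-2/9 + X/9)*(X - 24*N) (Z(N, X) = -2 + (6*(N*(-5) + N) + X)*((-2 + X)/9) = -2 + (6*(-5*N + N) + X)*(-2/9 + X/9) = -2 + (6*(-4*N) + X)*(-2/9 + X/9) = -2 + (-24*N + X)*(-2/9 + X/9) = -2 + (X - 24*N)*(-2/9 + X/9) = -2 + (-2/9 + X/9)*(X - 24*N))
-29025 + Z(222, 32) = -29025 + (-2 - 8/3*222*(-2 + 32) + (1/9)*32*(-2 + 32)) = -29025 + (-2 - 8/3*222*30 + (1/9)*32*30) = -29025 + (-2 - 17760 + 320/3) = -29025 - 52966/3 = -140041/3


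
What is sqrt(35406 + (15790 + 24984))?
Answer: 2*sqrt(19045) ≈ 276.01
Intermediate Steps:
sqrt(35406 + (15790 + 24984)) = sqrt(35406 + 40774) = sqrt(76180) = 2*sqrt(19045)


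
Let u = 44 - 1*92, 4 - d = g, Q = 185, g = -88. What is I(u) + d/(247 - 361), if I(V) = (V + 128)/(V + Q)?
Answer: -1742/7809 ≈ -0.22308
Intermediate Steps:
d = 92 (d = 4 - 1*(-88) = 4 + 88 = 92)
u = -48 (u = 44 - 92 = -48)
I(V) = (128 + V)/(185 + V) (I(V) = (V + 128)/(V + 185) = (128 + V)/(185 + V))
I(u) + d/(247 - 361) = (128 - 48)/(185 - 48) + 92/(247 - 361) = 80/137 + 92/(-114) = (1/137)*80 + 92*(-1/114) = 80/137 - 46/57 = -1742/7809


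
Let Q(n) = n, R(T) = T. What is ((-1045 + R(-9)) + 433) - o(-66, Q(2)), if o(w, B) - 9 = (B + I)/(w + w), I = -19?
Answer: -83177/132 ≈ -630.13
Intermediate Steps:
o(w, B) = 9 + (-19 + B)/(2*w) (o(w, B) = 9 + (B - 19)/(w + w) = 9 + (-19 + B)/((2*w)) = 9 + (-19 + B)*(1/(2*w)) = 9 + (-19 + B)/(2*w))
((-1045 + R(-9)) + 433) - o(-66, Q(2)) = ((-1045 - 9) + 433) - (-19 + 2 + 18*(-66))/(2*(-66)) = (-1054 + 433) - (-1)*(-19 + 2 - 1188)/(2*66) = -621 - (-1)*(-1205)/(2*66) = -621 - 1*1205/132 = -621 - 1205/132 = -83177/132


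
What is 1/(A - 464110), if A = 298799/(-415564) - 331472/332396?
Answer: -1501432732/696832522068331 ≈ -2.1547e-6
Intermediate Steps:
A = -2576819811/1501432732 (A = 298799*(-1/415564) - 331472*1/332396 = -298799/415564 - 82868/83099 = -2576819811/1501432732 ≈ -1.7162)
1/(A - 464110) = 1/(-2576819811/1501432732 - 464110) = 1/(-696832522068331/1501432732) = -1501432732/696832522068331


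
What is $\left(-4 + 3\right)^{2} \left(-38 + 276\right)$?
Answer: $238$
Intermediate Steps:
$\left(-4 + 3\right)^{2} \left(-38 + 276\right) = \left(-1\right)^{2} \cdot 238 = 1 \cdot 238 = 238$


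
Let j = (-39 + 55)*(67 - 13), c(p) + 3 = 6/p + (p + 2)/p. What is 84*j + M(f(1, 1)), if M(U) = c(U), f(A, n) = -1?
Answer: 72566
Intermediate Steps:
c(p) = -3 + 6/p + (2 + p)/p (c(p) = -3 + (6/p + (p + 2)/p) = -3 + (6/p + (2 + p)/p) = -3 + 6/p + (2 + p)/p)
j = 864 (j = 16*54 = 864)
M(U) = -2 + 8/U
84*j + M(f(1, 1)) = 84*864 + (-2 + 8/(-1)) = 72576 + (-2 + 8*(-1)) = 72576 + (-2 - 8) = 72576 - 10 = 72566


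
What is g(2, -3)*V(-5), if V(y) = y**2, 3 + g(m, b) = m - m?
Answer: -75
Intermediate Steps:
g(m, b) = -3 (g(m, b) = -3 + (m - m) = -3 + 0 = -3)
g(2, -3)*V(-5) = -3*(-5)**2 = -3*25 = -75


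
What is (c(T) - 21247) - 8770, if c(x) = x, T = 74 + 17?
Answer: -29926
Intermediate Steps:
T = 91
(c(T) - 21247) - 8770 = (91 - 21247) - 8770 = -21156 - 8770 = -29926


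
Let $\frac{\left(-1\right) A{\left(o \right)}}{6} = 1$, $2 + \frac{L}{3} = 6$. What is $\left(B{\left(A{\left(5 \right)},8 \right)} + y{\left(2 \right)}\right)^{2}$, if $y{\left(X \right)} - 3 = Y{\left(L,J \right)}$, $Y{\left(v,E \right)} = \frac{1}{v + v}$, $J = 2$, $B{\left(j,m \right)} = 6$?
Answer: $\frac{47089}{576} \approx 81.752$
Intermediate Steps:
$L = 12$ ($L = -6 + 3 \cdot 6 = -6 + 18 = 12$)
$A{\left(o \right)} = -6$ ($A{\left(o \right)} = \left(-6\right) 1 = -6$)
$Y{\left(v,E \right)} = \frac{1}{2 v}$
$y{\left(X \right)} = \frac{73}{24}$ ($y{\left(X \right)} = 3 + \frac{1}{2 \cdot 12} = 3 + \frac{1}{2} \cdot \frac{1}{12} = 3 + \frac{1}{24} = \frac{73}{24}$)
$\left(B{\left(A{\left(5 \right)},8 \right)} + y{\left(2 \right)}\right)^{2} = \left(6 + \frac{73}{24}\right)^{2} = \left(\frac{217}{24}\right)^{2} = \frac{47089}{576}$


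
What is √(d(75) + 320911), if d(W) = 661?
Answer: 2*√80393 ≈ 567.07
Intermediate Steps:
√(d(75) + 320911) = √(661 + 320911) = √321572 = 2*√80393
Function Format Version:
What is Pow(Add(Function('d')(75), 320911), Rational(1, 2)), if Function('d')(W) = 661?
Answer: Mul(2, Pow(80393, Rational(1, 2))) ≈ 567.07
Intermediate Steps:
Pow(Add(Function('d')(75), 320911), Rational(1, 2)) = Pow(Add(661, 320911), Rational(1, 2)) = Pow(321572, Rational(1, 2)) = Mul(2, Pow(80393, Rational(1, 2)))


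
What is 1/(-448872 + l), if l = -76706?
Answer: -1/525578 ≈ -1.9027e-6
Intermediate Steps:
1/(-448872 + l) = 1/(-448872 - 76706) = 1/(-525578) = -1/525578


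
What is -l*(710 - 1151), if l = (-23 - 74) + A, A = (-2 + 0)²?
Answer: -41013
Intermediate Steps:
A = 4 (A = (-2)² = 4)
l = -93 (l = (-23 - 74) + 4 = -97 + 4 = -93)
-l*(710 - 1151) = -(-93)*(710 - 1151) = -(-93)*(-441) = -1*41013 = -41013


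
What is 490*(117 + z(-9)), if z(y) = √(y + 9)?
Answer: 57330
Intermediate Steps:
z(y) = √(9 + y)
490*(117 + z(-9)) = 490*(117 + √(9 - 9)) = 490*(117 + √0) = 490*(117 + 0) = 490*117 = 57330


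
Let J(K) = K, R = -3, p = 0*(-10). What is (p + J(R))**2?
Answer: 9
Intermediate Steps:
p = 0
(p + J(R))**2 = (0 - 3)**2 = (-3)**2 = 9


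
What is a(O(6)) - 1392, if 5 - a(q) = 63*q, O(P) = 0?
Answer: -1387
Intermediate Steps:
a(q) = 5 - 63*q
a(O(6)) - 1392 = (5 - 63*0) - 1392 = (5 + 0) - 1392 = 5 - 1392 = -1387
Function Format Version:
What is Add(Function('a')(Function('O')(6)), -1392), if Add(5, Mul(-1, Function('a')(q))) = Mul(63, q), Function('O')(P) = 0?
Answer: -1387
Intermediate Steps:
Function('a')(q) = Add(5, Mul(-63, q)) (Function('a')(q) = Add(5, Mul(-1, Mul(63, q))) = Add(5, Mul(-63, q)))
Add(Function('a')(Function('O')(6)), -1392) = Add(Add(5, Mul(-63, 0)), -1392) = Add(Add(5, 0), -1392) = Add(5, -1392) = -1387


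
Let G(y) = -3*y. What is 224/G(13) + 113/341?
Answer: -71977/13299 ≈ -5.4122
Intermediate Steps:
224/G(13) + 113/341 = 224/((-3*13)) + 113/341 = 224/(-39) + 113*(1/341) = 224*(-1/39) + 113/341 = -224/39 + 113/341 = -71977/13299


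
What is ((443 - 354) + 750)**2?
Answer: 703921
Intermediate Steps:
((443 - 354) + 750)**2 = (89 + 750)**2 = 839**2 = 703921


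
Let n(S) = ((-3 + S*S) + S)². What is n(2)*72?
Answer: 648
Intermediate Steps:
n(S) = (-3 + S + S²)² (n(S) = ((-3 + S²) + S)² = (-3 + S + S²)²)
n(2)*72 = (-3 + 2 + 2²)²*72 = (-3 + 2 + 4)²*72 = 3²*72 = 9*72 = 648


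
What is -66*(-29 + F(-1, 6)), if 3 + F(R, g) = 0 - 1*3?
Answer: 2310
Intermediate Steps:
F(R, g) = -6 (F(R, g) = -3 + (0 - 1*3) = -3 + (0 - 3) = -3 - 3 = -6)
-66*(-29 + F(-1, 6)) = -66*(-29 - 6) = -66*(-35) = 2310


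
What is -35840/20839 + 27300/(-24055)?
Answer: -40886740/14322347 ≈ -2.8548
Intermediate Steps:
-35840/20839 + 27300/(-24055) = -35840*1/20839 + 27300*(-1/24055) = -5120/2977 - 5460/4811 = -40886740/14322347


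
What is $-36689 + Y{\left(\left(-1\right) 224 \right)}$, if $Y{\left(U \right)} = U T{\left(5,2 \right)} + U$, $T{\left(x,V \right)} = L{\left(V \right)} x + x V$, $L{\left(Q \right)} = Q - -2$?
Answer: $-43633$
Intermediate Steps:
$L{\left(Q \right)} = 2 + Q$ ($L{\left(Q \right)} = Q + 2 = 2 + Q$)
$T{\left(x,V \right)} = V x + x \left(2 + V\right)$ ($T{\left(x,V \right)} = \left(2 + V\right) x + x V = x \left(2 + V\right) + V x = V x + x \left(2 + V\right)$)
$Y{\left(U \right)} = 31 U$ ($Y{\left(U \right)} = U 2 \cdot 5 \left(1 + 2\right) + U = U 2 \cdot 5 \cdot 3 + U = U 30 + U = 30 U + U = 31 U$)
$-36689 + Y{\left(\left(-1\right) 224 \right)} = -36689 + 31 \left(\left(-1\right) 224\right) = -36689 + 31 \left(-224\right) = -36689 - 6944 = -43633$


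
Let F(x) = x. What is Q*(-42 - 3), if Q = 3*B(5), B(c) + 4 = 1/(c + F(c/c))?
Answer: 1035/2 ≈ 517.50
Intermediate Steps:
B(c) = -4 + 1/(1 + c) (B(c) = -4 + 1/(c + c/c) = -4 + 1/(c + 1) = -4 + 1/(1 + c))
Q = -23/2 (Q = 3*((-3 - 4*5)/(1 + 5)) = 3*((-3 - 20)/6) = 3*((⅙)*(-23)) = 3*(-23/6) = -23/2 ≈ -11.500)
Q*(-42 - 3) = -23*(-42 - 3)/2 = -23/2*(-45) = 1035/2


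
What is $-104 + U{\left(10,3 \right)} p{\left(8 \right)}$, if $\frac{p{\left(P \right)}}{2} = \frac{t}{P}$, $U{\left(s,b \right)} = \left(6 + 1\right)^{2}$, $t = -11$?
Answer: $- \frac{955}{4} \approx -238.75$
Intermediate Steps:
$U{\left(s,b \right)} = 49$ ($U{\left(s,b \right)} = 7^{2} = 49$)
$p{\left(P \right)} = - \frac{22}{P}$ ($p{\left(P \right)} = 2 \left(- \frac{11}{P}\right) = - \frac{22}{P}$)
$-104 + U{\left(10,3 \right)} p{\left(8 \right)} = -104 + 49 \left(- \frac{22}{8}\right) = -104 + 49 \left(\left(-22\right) \frac{1}{8}\right) = -104 + 49 \left(- \frac{11}{4}\right) = -104 - \frac{539}{4} = - \frac{955}{4}$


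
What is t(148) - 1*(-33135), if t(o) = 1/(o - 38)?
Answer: 3644851/110 ≈ 33135.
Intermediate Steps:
t(o) = 1/(-38 + o)
t(148) - 1*(-33135) = 1/(-38 + 148) - 1*(-33135) = 1/110 + 33135 = 3644851/110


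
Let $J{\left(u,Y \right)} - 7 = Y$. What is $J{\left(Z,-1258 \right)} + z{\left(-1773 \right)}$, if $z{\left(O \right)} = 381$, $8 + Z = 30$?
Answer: $-870$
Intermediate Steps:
$Z = 22$ ($Z = -8 + 30 = 22$)
$J{\left(u,Y \right)} = 7 + Y$
$J{\left(Z,-1258 \right)} + z{\left(-1773 \right)} = \left(7 - 1258\right) + 381 = -1251 + 381 = -870$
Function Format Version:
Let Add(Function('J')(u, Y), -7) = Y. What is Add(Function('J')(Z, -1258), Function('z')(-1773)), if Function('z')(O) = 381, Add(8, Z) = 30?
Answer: -870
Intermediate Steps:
Z = 22 (Z = Add(-8, 30) = 22)
Function('J')(u, Y) = Add(7, Y)
Add(Function('J')(Z, -1258), Function('z')(-1773)) = Add(Add(7, -1258), 381) = Add(-1251, 381) = -870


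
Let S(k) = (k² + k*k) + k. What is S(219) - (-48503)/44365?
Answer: 4265343968/44365 ≈ 96142.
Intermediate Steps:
S(k) = k + 2*k² (S(k) = (k² + k²) + k = 2*k² + k = k + 2*k²)
S(219) - (-48503)/44365 = 219*(1 + 2*219) - (-48503)/44365 = 219*(1 + 438) - (-48503)/44365 = 219*439 - 1*(-48503/44365) = 96141 + 48503/44365 = 4265343968/44365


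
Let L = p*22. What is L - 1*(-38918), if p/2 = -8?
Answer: 38566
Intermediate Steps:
p = -16 (p = 2*(-8) = -16)
L = -352 (L = -16*22 = -352)
L - 1*(-38918) = -352 - 1*(-38918) = -352 + 38918 = 38566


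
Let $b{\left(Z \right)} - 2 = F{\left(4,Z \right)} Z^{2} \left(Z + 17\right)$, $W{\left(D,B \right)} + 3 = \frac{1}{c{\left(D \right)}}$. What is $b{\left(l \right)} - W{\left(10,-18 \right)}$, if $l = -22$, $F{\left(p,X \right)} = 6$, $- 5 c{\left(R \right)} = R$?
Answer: $- \frac{29029}{2} \approx -14515.0$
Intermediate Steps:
$c{\left(R \right)} = - \frac{R}{5}$
$W{\left(D,B \right)} = -3 - \frac{5}{D}$ ($W{\left(D,B \right)} = -3 + \frac{1}{\left(- \frac{1}{5}\right) D} = -3 - \frac{5}{D}$)
$b{\left(Z \right)} = 2 + 6 Z^{2} \left(17 + Z\right)$ ($b{\left(Z \right)} = 2 + 6 Z^{2} \left(Z + 17\right) = 2 + 6 Z^{2} \left(17 + Z\right)$)
$b{\left(l \right)} - W{\left(10,-18 \right)} = \left(2 + 6 \left(-22\right)^{3} + 102 \left(-22\right)^{2}\right) - \left(-3 - \frac{5}{10}\right) = \left(2 + 6 \left(-10648\right) + 102 \cdot 484\right) - \left(-3 - \frac{1}{2}\right) = \left(2 - 63888 + 49368\right) - \left(-3 - \frac{1}{2}\right) = -14518 - - \frac{7}{2} = -14518 + \frac{7}{2} = - \frac{29029}{2}$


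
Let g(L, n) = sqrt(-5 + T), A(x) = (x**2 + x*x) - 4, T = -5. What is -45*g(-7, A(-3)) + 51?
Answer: 51 - 45*I*sqrt(10) ≈ 51.0 - 142.3*I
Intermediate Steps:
A(x) = -4 + 2*x**2 (A(x) = (x**2 + x**2) - 4 = 2*x**2 - 4 = -4 + 2*x**2)
g(L, n) = I*sqrt(10) (g(L, n) = sqrt(-5 - 5) = sqrt(-10) = I*sqrt(10))
-45*g(-7, A(-3)) + 51 = -45*I*sqrt(10) + 51 = 51 - 45*I*sqrt(10)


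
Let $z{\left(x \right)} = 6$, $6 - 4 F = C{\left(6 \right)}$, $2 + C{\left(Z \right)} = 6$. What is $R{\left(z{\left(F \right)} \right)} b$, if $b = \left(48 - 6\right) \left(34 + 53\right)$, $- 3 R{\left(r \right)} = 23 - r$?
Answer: $-20706$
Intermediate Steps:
$C{\left(Z \right)} = 4$ ($C{\left(Z \right)} = -2 + 6 = 4$)
$F = \frac{1}{2}$ ($F = \frac{3}{2} - 1 = \frac{1}{2} \approx 0.5$)
$R{\left(r \right)} = - \frac{23}{3} + \frac{r}{3}$ ($R{\left(r \right)} = - \frac{23 - r}{3} = - \frac{23}{3} + \frac{r}{3}$)
$b = 3654$ ($b = 42 \cdot 87 = 3654$)
$R{\left(z{\left(F \right)} \right)} b = \left(- \frac{23}{3} + \frac{1}{3} \cdot 6\right) 3654 = \left(- \frac{23}{3} + 2\right) 3654 = \left(- \frac{17}{3}\right) 3654 = -20706$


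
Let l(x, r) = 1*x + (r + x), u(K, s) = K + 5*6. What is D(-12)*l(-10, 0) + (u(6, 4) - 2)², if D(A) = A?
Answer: 1396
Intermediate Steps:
u(K, s) = 30 + K (u(K, s) = K + 30 = 30 + K)
l(x, r) = r + 2*x (l(x, r) = x + (r + x) = r + 2*x)
D(-12)*l(-10, 0) + (u(6, 4) - 2)² = -12*(0 + 2*(-10)) + ((30 + 6) - 2)² = -12*(0 - 20) + (36 - 2)² = -12*(-20) + 34² = 240 + 1156 = 1396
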